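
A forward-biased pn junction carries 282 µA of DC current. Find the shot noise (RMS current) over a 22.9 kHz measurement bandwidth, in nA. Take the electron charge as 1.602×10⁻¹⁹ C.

1.44 nA

I_n = √(2qI·B)
2qI·B = 2 × 1.602×10⁻¹⁹ × 2.82×10⁻⁴ × 2.29×10⁴ = 2.07×10⁻¹⁸ A²
I_n = √(2.07×10⁻¹⁸) = 1.44×10⁻⁹ A = 1.44 nA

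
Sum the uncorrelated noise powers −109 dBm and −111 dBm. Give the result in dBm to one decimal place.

Convert to linear, add, convert back:
P₁ = 1.26×10⁻¹⁴ W, P₂ = 7.94×10⁻¹⁵ W
P_tot = 2.05×10⁻¹⁴ W → 10 log₁₀(P_tot / 10⁻³) = −106.9 dBm

−106.9 dBm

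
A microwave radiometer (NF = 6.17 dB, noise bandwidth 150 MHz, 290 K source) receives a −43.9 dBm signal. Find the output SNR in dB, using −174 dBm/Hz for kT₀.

Noise floor: N = −174 + 10 log₁₀(B) + NF
10 log₁₀(1.50×10⁸) = 81.76 dB
N = −174 + 81.76 + 6.17 = −86.07 dBm
SNR = P_sig − N = −43.9 − (−86.07) = 42.17 dB → 42.2 dB

42.2 dB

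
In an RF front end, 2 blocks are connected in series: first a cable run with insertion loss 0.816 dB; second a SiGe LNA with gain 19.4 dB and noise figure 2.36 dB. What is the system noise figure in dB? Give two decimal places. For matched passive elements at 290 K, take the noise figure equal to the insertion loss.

3.18 dB

Convert to linear (a loss of L dB is a gain of −L dB): F_i = 10^(NF_i/10), G_i = 10^(G_i,dB/10)
  Stage 1: F_1 = 10^(0.816/10) = 1.207, G_1 = 10^(−0.816/10) = 0.8287
  Stage 2: F_2 = 10^(2.36/10) = 1.722, G_2 = 10^(19.4/10) = 87.10
Friis cascade:
  F = 1.207 + (1.722 − 1)/0.8287 = 2.078
NF = 10 log₁₀(2.078) = 3.18 dB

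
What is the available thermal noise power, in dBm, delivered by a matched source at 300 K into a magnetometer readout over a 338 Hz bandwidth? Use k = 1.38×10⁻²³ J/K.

P_n = kTB = 1.38×10⁻²³ × 300 × 3.38×10² = 1.40×10⁻¹⁸ W
In dBm: 10 log₁₀(1.40×10⁻¹⁸ / 10⁻³) = −148.5 dBm

−148.5 dBm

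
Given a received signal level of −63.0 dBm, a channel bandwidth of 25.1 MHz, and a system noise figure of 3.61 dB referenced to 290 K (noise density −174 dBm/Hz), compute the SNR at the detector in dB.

Noise floor: N = −174 + 10 log₁₀(B) + NF
10 log₁₀(2.51×10⁷) = 74 dB
N = −174 + 74 + 3.61 = −96.39 dBm
SNR = P_sig − N = −63.0 − (−96.39) = 33.39 dB → 33.4 dB

33.4 dB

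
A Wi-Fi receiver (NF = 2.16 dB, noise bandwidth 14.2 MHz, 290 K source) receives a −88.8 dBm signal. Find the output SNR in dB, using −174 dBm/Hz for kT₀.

Noise floor: N = −174 + 10 log₁₀(B) + NF
10 log₁₀(1.42×10⁷) = 71.52 dB
N = −174 + 71.52 + 2.16 = −100.32 dBm
SNR = P_sig − N = −88.8 − (−100.32) = 11.52 dB → 11.5 dB

11.5 dB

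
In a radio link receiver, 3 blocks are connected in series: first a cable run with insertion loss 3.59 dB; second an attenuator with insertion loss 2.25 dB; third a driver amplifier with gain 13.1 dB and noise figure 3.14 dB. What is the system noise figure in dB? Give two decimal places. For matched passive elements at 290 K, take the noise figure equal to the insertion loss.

Convert to linear (a loss of L dB is a gain of −L dB): F_i = 10^(NF_i/10), G_i = 10^(G_i,dB/10)
  Stage 1: F_1 = 10^(3.59/10) = 2.286, G_1 = 10^(−3.59/10) = 0.4375
  Stage 2: F_2 = 10^(2.25/10) = 1.679, G_2 = 10^(−2.25/10) = 0.5957
  Stage 3: F_3 = 10^(3.14/10) = 2.061, G_3 = 10^(13.1/10) = 20.42
Friis cascade:
  F = 2.286 + (1.679 − 1)/0.4375 + (2.061 − 1)/0.2606 = 7.907
NF = 10 log₁₀(7.907) = 8.98 dB

8.98 dB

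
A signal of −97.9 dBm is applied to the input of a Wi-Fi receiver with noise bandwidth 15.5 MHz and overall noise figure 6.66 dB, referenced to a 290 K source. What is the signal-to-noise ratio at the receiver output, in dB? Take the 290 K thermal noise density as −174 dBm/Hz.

Noise floor: N = −174 + 10 log₁₀(B) + NF
10 log₁₀(1.55×10⁷) = 71.9 dB
N = −174 + 71.9 + 6.66 = −95.44 dBm
SNR = P_sig − N = −97.9 − (−95.44) = −2.46 dB → −2.5 dB

−2.5 dB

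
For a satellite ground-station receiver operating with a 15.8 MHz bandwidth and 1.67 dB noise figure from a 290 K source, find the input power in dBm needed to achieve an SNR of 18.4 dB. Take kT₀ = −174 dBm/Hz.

−81.9 dBm

Sensitivity = −174 + 10 log₁₀(B) + NF + SNR_min
= −174 + 71.99 + 1.67 + 18.4
= −81.94 dBm → −81.9 dBm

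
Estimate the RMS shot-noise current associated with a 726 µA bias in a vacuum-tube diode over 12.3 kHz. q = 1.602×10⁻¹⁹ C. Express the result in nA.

1.69 nA

I_n = √(2qI·B)
2qI·B = 2 × 1.602×10⁻¹⁹ × 7.26×10⁻⁴ × 1.23×10⁴ = 2.86×10⁻¹⁸ A²
I_n = √(2.86×10⁻¹⁸) = 1.69×10⁻⁹ A = 1.69 nA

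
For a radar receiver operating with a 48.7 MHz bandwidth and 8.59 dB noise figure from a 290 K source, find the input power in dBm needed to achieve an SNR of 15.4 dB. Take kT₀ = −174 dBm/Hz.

−73.1 dBm

Sensitivity = −174 + 10 log₁₀(B) + NF + SNR_min
= −174 + 76.88 + 8.59 + 15.4
= −73.13 dBm → −73.1 dBm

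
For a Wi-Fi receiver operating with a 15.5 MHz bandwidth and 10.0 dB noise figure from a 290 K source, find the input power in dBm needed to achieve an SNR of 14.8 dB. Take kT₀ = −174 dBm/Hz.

−77.3 dBm

Sensitivity = −174 + 10 log₁₀(B) + NF + SNR_min
= −174 + 71.9 + 10.0 + 14.8
= −77.3 dBm → −77.3 dBm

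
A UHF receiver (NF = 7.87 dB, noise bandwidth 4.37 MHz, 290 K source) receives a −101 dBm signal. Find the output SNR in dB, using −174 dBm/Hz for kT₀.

−1.3 dB

Noise floor: N = −174 + 10 log₁₀(B) + NF
10 log₁₀(4.37×10⁶) = 66.4 dB
N = −174 + 66.4 + 7.87 = −99.73 dBm
SNR = P_sig − N = −101 − (−99.73) = −1.27 dB → −1.3 dB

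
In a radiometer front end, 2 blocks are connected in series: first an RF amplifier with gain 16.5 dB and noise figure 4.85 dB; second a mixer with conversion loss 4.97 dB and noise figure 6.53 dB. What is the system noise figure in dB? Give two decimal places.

Convert to linear (a loss of L dB is a gain of −L dB): F_i = 10^(NF_i/10), G_i = 10^(G_i,dB/10)
  Stage 1: F_1 = 10^(4.85/10) = 3.055, G_1 = 10^(16.5/10) = 44.67
  Stage 2: F_2 = 10^(6.53/10) = 4.498, G_2 = 10^(−4.97/10) = 0.3184
Friis cascade:
  F = 3.055 + (4.498 − 1)/44.67 = 3.133
NF = 10 log₁₀(3.133) = 4.96 dB

4.96 dB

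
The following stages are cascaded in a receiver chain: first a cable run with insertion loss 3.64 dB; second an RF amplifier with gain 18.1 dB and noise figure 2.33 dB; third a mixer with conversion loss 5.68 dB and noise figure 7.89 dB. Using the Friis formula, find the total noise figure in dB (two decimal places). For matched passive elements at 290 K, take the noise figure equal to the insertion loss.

Convert to linear (a loss of L dB is a gain of −L dB): F_i = 10^(NF_i/10), G_i = 10^(G_i,dB/10)
  Stage 1: F_1 = 10^(3.64/10) = 2.312, G_1 = 10^(−3.64/10) = 0.4325
  Stage 2: F_2 = 10^(2.33/10) = 1.710, G_2 = 10^(18.1/10) = 64.57
  Stage 3: F_3 = 10^(7.89/10) = 6.152, G_3 = 10^(−5.68/10) = 0.2704
Friis cascade:
  F = 2.312 + (1.710 − 1)/0.4325 + (6.152 − 1)/27.93 = 4.138
NF = 10 log₁₀(4.138) = 6.17 dB

6.17 dB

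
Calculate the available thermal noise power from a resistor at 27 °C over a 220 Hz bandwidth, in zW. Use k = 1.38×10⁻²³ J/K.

T = 27 °C + 273.15 = 300.15 K
P_n = kTB = 1.38×10⁻²³ × 300.15 × 2.20×10² = 9.11×10⁻¹⁹ W = 911 zW

911 zW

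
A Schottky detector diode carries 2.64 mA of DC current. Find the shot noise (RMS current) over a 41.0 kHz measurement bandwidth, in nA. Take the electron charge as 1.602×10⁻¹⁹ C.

I_n = √(2qI·B)
2qI·B = 2 × 1.602×10⁻¹⁹ × 2.64×10⁻³ × 4.10×10⁴ = 3.47×10⁻¹⁷ A²
I_n = √(3.47×10⁻¹⁷) = 5.89×10⁻⁹ A = 5.89 nA

5.89 nA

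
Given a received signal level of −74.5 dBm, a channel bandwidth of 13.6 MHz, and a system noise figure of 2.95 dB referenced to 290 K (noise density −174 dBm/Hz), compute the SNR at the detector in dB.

25.2 dB

Noise floor: N = −174 + 10 log₁₀(B) + NF
10 log₁₀(1.36×10⁷) = 71.34 dB
N = −174 + 71.34 + 2.95 = −99.71 dBm
SNR = P_sig − N = −74.5 − (−99.71) = 25.21 dB → 25.2 dB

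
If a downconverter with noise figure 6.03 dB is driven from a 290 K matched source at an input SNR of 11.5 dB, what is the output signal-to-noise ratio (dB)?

By definition F = SNR_in/SNR_out, so in dB: SNR_out = SNR_in − NF
SNR_out = 11.5 − 6.03 = 5.47 dB

5.47 dB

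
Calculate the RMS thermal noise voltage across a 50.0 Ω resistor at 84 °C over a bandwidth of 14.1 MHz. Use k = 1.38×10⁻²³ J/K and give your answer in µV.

3.73 µV

T = 84 °C + 273.15 = 357.15 K
V_n = √(4kTRB)
4kTRB = 4 × 1.38×10⁻²³ × 357.15 × 5.00×10¹ × 1.41×10⁷ = 1.39×10⁻¹¹ V²
V_n = √(1.39×10⁻¹¹) = 3.73×10⁻⁶ V = 3.73 µV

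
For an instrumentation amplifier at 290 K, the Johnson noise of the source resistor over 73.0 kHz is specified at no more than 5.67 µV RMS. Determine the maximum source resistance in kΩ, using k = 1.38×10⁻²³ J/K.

Johnson–Nyquist: V_n = √(4kTRB) ⇒ R = V_n² / (4kTB)
4kTB = 4 × 1.38×10⁻²³ × 290 × 7.30×10⁴ = 1.17×10⁻¹⁵
R = (5.67×10⁻⁶)² / 1.17×10⁻¹⁵ = 2.75×10⁴ Ω = 27.5 kΩ

27.5 kΩ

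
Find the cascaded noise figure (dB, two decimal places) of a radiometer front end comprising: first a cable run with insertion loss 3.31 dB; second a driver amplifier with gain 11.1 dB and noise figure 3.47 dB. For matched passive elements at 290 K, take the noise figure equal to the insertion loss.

Convert to linear (a loss of L dB is a gain of −L dB): F_i = 10^(NF_i/10), G_i = 10^(G_i,dB/10)
  Stage 1: F_1 = 10^(3.31/10) = 2.143, G_1 = 10^(−3.31/10) = 0.4667
  Stage 2: F_2 = 10^(3.47/10) = 2.223, G_2 = 10^(11.1/10) = 12.88
Friis cascade:
  F = 2.143 + (2.223 − 1)/0.4667 = 4.764
NF = 10 log₁₀(4.764) = 6.78 dB

6.78 dB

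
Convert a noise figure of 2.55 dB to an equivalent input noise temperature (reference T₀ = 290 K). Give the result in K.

232 K

F = 10^(2.55/10) = 1.79887
T_e = (F − 1)·T₀ = (1.79887 − 1) × 290 = 232 K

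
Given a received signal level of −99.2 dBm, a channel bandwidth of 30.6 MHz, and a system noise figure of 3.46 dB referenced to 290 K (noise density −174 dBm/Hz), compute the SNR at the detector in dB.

Noise floor: N = −174 + 10 log₁₀(B) + NF
10 log₁₀(3.06×10⁷) = 74.86 dB
N = −174 + 74.86 + 3.46 = −95.68 dBm
SNR = P_sig − N = −99.2 − (−95.68) = −3.52 dB → −3.5 dB

−3.5 dB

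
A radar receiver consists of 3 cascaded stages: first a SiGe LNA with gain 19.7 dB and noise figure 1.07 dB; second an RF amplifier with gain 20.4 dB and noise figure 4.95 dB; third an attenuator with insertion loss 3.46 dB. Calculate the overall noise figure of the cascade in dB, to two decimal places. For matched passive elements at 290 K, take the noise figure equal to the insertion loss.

1.15 dB

Convert to linear (a loss of L dB is a gain of −L dB): F_i = 10^(NF_i/10), G_i = 10^(G_i,dB/10)
  Stage 1: F_1 = 10^(1.07/10) = 1.279, G_1 = 10^(19.7/10) = 93.33
  Stage 2: F_2 = 10^(4.95/10) = 3.126, G_2 = 10^(20.4/10) = 109.6
  Stage 3: F_3 = 10^(3.46/10) = 2.218, G_3 = 10^(−3.46/10) = 0.4508
Friis cascade:
  F = 1.279 + (3.126 − 1)/93.33 + (2.218 − 1)/1.023×10⁴ = 1.302
NF = 10 log₁₀(1.302) = 1.15 dB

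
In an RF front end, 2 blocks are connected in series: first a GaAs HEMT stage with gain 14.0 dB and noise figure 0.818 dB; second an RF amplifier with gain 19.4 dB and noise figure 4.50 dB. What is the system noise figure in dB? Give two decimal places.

1.07 dB

Convert to linear (a loss of L dB is a gain of −L dB): F_i = 10^(NF_i/10), G_i = 10^(G_i,dB/10)
  Stage 1: F_1 = 10^(0.818/10) = 1.207, G_1 = 10^(14.0/10) = 25.12
  Stage 2: F_2 = 10^(4.50/10) = 2.818, G_2 = 10^(19.4/10) = 87.10
Friis cascade:
  F = 1.207 + (2.818 − 1)/25.12 = 1.280
NF = 10 log₁₀(1.280) = 1.07 dB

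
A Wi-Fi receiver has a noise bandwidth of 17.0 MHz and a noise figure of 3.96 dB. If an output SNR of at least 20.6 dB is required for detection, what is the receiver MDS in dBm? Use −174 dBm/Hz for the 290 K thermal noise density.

−77.1 dBm

Sensitivity = −174 + 10 log₁₀(B) + NF + SNR_min
= −174 + 72.3 + 3.96 + 20.6
= −77.14 dBm → −77.1 dBm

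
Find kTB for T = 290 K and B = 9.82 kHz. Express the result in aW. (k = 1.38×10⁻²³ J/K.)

39.3 aW

P_n = kTB = 1.38×10⁻²³ × 290 × 9.82×10³ = 3.93×10⁻¹⁷ W = 39.3 aW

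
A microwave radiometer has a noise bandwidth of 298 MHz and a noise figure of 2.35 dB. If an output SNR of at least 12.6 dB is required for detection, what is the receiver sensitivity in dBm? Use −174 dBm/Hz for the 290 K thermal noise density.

Sensitivity = −174 + 10 log₁₀(B) + NF + SNR_min
= −174 + 84.74 + 2.35 + 12.6
= −74.31 dBm → −74.3 dBm

−74.3 dBm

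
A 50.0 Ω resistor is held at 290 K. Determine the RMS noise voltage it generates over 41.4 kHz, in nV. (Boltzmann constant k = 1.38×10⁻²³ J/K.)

182 nV

V_n = √(4kTRB)
4kTRB = 4 × 1.38×10⁻²³ × 290 × 5.00×10¹ × 4.14×10⁴ = 3.31×10⁻¹⁴ V²
V_n = √(3.31×10⁻¹⁴) = 1.82×10⁻⁷ V = 182 nV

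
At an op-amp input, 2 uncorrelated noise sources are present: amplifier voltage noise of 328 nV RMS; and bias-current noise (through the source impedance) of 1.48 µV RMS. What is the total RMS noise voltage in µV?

1.52 µV

Uncorrelated sources add in power (mean-square): V_tot = √(ΣV_i²)
V_tot = √[(3.28×10⁻⁷)² + (1.48×10⁻⁶)²] = 1.52×10⁻⁶ V = 1.52 µV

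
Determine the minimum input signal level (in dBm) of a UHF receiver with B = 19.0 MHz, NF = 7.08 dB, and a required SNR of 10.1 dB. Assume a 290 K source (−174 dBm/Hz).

−84.0 dBm

Sensitivity = −174 + 10 log₁₀(B) + NF + SNR_min
= −174 + 72.79 + 7.08 + 10.1
= −84.03 dBm → −84.0 dBm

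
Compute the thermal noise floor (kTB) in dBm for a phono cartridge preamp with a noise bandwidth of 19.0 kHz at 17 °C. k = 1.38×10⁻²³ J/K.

−131.2 dBm

T = 17 °C + 273.15 = 290.15 K
P_n = kTB = 1.38×10⁻²³ × 290.15 × 1.90×10⁴ = 7.61×10⁻¹⁷ W
In dBm: 10 log₁₀(7.61×10⁻¹⁷ / 10⁻³) = −131.2 dBm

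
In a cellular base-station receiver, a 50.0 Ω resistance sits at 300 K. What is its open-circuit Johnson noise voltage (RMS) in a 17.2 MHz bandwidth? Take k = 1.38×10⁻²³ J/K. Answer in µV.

3.77 µV

V_n = √(4kTRB)
4kTRB = 4 × 1.38×10⁻²³ × 300 × 5.00×10¹ × 1.72×10⁷ = 1.42×10⁻¹¹ V²
V_n = √(1.42×10⁻¹¹) = 3.77×10⁻⁶ V = 3.77 µV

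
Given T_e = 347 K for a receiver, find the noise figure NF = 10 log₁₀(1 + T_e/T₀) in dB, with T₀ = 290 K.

F = 1 + T_e/T₀ = 1 + 347/290 = 2.19655
NF = 10 log₁₀(2.19655) = 3.42 dB

3.42 dB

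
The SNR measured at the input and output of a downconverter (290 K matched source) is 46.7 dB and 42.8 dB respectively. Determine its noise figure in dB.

NF (dB) = SNR_in(dB) − SNR_out(dB) when the source is at T₀
NF = 46.7 − 42.8 = 3.9 dB

3.9 dB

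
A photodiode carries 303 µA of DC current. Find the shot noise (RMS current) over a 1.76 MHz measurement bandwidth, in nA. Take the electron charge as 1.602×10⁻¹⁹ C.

I_n = √(2qI·B)
2qI·B = 2 × 1.602×10⁻¹⁹ × 3.03×10⁻⁴ × 1.76×10⁶ = 1.71×10⁻¹⁶ A²
I_n = √(1.71×10⁻¹⁶) = 1.31×10⁻⁸ A = 13.1 nA

13.1 nA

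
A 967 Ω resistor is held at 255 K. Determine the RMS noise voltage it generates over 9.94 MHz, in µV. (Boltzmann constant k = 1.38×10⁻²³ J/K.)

11.6 µV

V_n = √(4kTRB)
4kTRB = 4 × 1.38×10⁻²³ × 255 × 9.67×10² × 9.94×10⁶ = 1.35×10⁻¹⁰ V²
V_n = √(1.35×10⁻¹⁰) = 1.16×10⁻⁵ V = 11.6 µV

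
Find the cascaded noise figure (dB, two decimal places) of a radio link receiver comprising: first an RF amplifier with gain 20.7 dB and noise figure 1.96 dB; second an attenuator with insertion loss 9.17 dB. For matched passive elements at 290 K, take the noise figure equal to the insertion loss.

Convert to linear (a loss of L dB is a gain of −L dB): F_i = 10^(NF_i/10), G_i = 10^(G_i,dB/10)
  Stage 1: F_1 = 10^(1.96/10) = 1.570, G_1 = 10^(20.7/10) = 117.5
  Stage 2: F_2 = 10^(9.17/10) = 8.260, G_2 = 10^(−9.17/10) = 0.1211
Friis cascade:
  F = 1.570 + (8.260 − 1)/117.5 = 1.632
NF = 10 log₁₀(1.632) = 2.13 dB

2.13 dB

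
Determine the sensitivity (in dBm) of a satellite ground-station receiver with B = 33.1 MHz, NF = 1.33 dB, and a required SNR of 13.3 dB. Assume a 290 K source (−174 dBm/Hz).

−84.2 dBm

Sensitivity = −174 + 10 log₁₀(B) + NF + SNR_min
= −174 + 75.2 + 1.33 + 13.3
= −84.17 dBm → −84.2 dBm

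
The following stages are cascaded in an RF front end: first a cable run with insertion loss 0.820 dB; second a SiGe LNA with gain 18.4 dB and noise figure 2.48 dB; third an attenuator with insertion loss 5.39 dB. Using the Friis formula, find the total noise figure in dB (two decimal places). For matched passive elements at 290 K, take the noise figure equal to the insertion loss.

Convert to linear (a loss of L dB is a gain of −L dB): F_i = 10^(NF_i/10), G_i = 10^(G_i,dB/10)
  Stage 1: F_1 = 10^(0.820/10) = 1.208, G_1 = 10^(−0.820/10) = 0.8279
  Stage 2: F_2 = 10^(2.48/10) = 1.770, G_2 = 10^(18.4/10) = 69.18
  Stage 3: F_3 = 10^(5.39/10) = 3.459, G_3 = 10^(−5.39/10) = 0.2891
Friis cascade:
  F = 1.208 + (1.770 − 1)/0.8279 + (3.459 − 1)/57.28 = 2.181
NF = 10 log₁₀(2.181) = 3.39 dB

3.39 dB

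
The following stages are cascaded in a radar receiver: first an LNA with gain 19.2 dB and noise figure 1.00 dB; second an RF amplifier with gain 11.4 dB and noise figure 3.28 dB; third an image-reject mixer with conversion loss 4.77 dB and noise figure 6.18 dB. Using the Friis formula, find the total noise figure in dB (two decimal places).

Convert to linear (a loss of L dB is a gain of −L dB): F_i = 10^(NF_i/10), G_i = 10^(G_i,dB/10)
  Stage 1: F_1 = 10^(1.00/10) = 1.259, G_1 = 10^(19.2/10) = 83.18
  Stage 2: F_2 = 10^(3.28/10) = 2.128, G_2 = 10^(11.4/10) = 13.80
  Stage 3: F_3 = 10^(6.18/10) = 4.150, G_3 = 10^(−4.77/10) = 0.3334
Friis cascade:
  F = 1.259 + (2.128 − 1)/83.18 + (4.150 − 1)/1148 = 1.275
NF = 10 log₁₀(1.275) = 1.06 dB

1.06 dB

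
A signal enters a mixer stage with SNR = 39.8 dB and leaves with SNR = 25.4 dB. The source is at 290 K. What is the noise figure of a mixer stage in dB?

14.4 dB

NF (dB) = SNR_in(dB) − SNR_out(dB) when the source is at T₀
NF = 39.8 − 25.4 = 14.4 dB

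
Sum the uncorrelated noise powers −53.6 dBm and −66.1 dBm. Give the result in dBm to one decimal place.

−53.4 dBm

Convert to linear, add, convert back:
P₁ = 4.37×10⁻⁹ W, P₂ = 2.45×10⁻¹⁰ W
P_tot = 4.61×10⁻⁹ W → 10 log₁₀(P_tot / 10⁻³) = −53.4 dBm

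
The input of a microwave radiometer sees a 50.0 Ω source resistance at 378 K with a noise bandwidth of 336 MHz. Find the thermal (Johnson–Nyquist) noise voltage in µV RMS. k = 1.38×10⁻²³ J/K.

V_n = √(4kTRB)
4kTRB = 4 × 1.38×10⁻²³ × 378 × 5.00×10¹ × 3.36×10⁸ = 3.51×10⁻¹⁰ V²
V_n = √(3.51×10⁻¹⁰) = 1.87×10⁻⁵ V = 18.7 µV

18.7 µV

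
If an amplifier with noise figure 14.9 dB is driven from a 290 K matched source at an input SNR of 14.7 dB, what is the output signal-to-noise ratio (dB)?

By definition F = SNR_in/SNR_out, so in dB: SNR_out = SNR_in − NF
SNR_out = 14.7 − 14.9 = −0.2 dB

−0.2 dB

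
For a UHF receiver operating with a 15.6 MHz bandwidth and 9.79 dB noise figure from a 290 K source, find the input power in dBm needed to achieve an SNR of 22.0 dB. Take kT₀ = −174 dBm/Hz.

−70.3 dBm

Sensitivity = −174 + 10 log₁₀(B) + NF + SNR_min
= −174 + 71.93 + 9.79 + 22.0
= −70.28 dBm → −70.3 dBm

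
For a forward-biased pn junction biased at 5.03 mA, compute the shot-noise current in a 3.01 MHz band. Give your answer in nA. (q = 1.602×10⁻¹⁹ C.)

69.6 nA

I_n = √(2qI·B)
2qI·B = 2 × 1.602×10⁻¹⁹ × 5.03×10⁻³ × 3.01×10⁶ = 4.85×10⁻¹⁵ A²
I_n = √(4.85×10⁻¹⁵) = 6.96×10⁻⁸ A = 69.6 nA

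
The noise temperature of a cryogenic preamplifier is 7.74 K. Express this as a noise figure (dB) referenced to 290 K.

0.114 dB

F = 1 + T_e/T₀ = 1 + 7.74/290 = 1.02669
NF = 10 log₁₀(1.02669) = 0.114 dB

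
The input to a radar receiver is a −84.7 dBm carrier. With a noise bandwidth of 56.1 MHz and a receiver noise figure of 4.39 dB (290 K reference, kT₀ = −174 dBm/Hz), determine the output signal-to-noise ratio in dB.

Noise floor: N = −174 + 10 log₁₀(B) + NF
10 log₁₀(5.61×10⁷) = 77.49 dB
N = −174 + 77.49 + 4.39 = −92.12 dBm
SNR = P_sig − N = −84.7 − (−92.12) = 7.42 dB → 7.4 dB

7.4 dB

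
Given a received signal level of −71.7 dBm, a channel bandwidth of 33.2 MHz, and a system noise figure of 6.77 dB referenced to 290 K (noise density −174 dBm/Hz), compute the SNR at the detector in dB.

Noise floor: N = −174 + 10 log₁₀(B) + NF
10 log₁₀(3.32×10⁷) = 75.21 dB
N = −174 + 75.21 + 6.77 = −92.02 dBm
SNR = P_sig − N = −71.7 − (−92.02) = 20.32 dB → 20.3 dB

20.3 dB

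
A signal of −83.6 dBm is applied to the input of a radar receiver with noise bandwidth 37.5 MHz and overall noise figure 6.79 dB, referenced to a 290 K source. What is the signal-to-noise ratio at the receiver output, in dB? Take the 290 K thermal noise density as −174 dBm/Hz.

Noise floor: N = −174 + 10 log₁₀(B) + NF
10 log₁₀(3.75×10⁷) = 75.74 dB
N = −174 + 75.74 + 6.79 = −91.47 dBm
SNR = P_sig − N = −83.6 − (−91.47) = 7.87 dB → 7.9 dB

7.9 dB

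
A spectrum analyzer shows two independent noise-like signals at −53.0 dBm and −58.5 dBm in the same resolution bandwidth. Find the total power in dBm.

−51.9 dBm

Convert to linear, add, convert back:
P₁ = 5.01×10⁻⁹ W, P₂ = 1.41×10⁻⁹ W
P_tot = 6.42×10⁻⁹ W → 10 log₁₀(P_tot / 10⁻³) = −51.9 dBm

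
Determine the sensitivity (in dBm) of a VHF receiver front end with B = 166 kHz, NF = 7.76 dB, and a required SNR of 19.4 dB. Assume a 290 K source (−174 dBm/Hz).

Sensitivity = −174 + 10 log₁₀(B) + NF + SNR_min
= −174 + 52.2 + 7.76 + 19.4
= −94.64 dBm → −94.6 dBm

−94.6 dBm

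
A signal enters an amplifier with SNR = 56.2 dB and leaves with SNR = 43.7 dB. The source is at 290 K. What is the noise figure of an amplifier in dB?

12.5 dB

NF (dB) = SNR_in(dB) − SNR_out(dB) when the source is at T₀
NF = 56.2 − 43.7 = 12.5 dB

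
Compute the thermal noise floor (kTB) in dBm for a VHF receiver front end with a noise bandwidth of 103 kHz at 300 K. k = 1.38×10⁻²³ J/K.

−123.7 dBm

P_n = kTB = 1.38×10⁻²³ × 300 × 1.03×10⁵ = 4.26×10⁻¹⁶ W
In dBm: 10 log₁₀(4.26×10⁻¹⁶ / 10⁻³) = −123.7 dBm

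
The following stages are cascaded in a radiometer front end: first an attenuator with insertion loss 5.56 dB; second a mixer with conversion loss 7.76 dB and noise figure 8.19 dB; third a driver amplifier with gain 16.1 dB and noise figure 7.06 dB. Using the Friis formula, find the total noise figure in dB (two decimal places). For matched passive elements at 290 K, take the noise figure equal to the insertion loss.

Convert to linear (a loss of L dB is a gain of −L dB): F_i = 10^(NF_i/10), G_i = 10^(G_i,dB/10)
  Stage 1: F_1 = 10^(5.56/10) = 3.597, G_1 = 10^(−5.56/10) = 0.2780
  Stage 2: F_2 = 10^(8.19/10) = 6.592, G_2 = 10^(−7.76/10) = 0.1675
  Stage 3: F_3 = 10^(7.06/10) = 5.082, G_3 = 10^(16.1/10) = 40.74
Friis cascade:
  F = 3.597 + (6.592 − 1)/0.2780 + (5.082 − 1)/0.04656 = 111.4
NF = 10 log₁₀(111.4) = 20.47 dB

20.47 dB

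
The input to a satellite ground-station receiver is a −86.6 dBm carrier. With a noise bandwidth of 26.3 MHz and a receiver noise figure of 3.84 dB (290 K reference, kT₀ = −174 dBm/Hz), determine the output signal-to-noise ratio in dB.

Noise floor: N = −174 + 10 log₁₀(B) + NF
10 log₁₀(2.63×10⁷) = 74.2 dB
N = −174 + 74.2 + 3.84 = −95.96 dBm
SNR = P_sig − N = −86.6 − (−95.96) = 9.36 dB → 9.4 dB

9.4 dB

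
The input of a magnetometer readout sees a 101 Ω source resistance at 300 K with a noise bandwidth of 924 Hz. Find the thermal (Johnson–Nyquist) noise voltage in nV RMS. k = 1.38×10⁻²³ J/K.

V_n = √(4kTRB)
4kTRB = 4 × 1.38×10⁻²³ × 300 × 1.01×10² × 9.24×10² = 1.55×10⁻¹⁵ V²
V_n = √(1.55×10⁻¹⁵) = 3.93×10⁻⁸ V = 39.3 nV

39.3 nV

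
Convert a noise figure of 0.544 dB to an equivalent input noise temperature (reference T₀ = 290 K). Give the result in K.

38.7 K

F = 10^(0.544/10) = 1.13344
T_e = (F − 1)·T₀ = (1.13344 − 1) × 290 = 38.7 K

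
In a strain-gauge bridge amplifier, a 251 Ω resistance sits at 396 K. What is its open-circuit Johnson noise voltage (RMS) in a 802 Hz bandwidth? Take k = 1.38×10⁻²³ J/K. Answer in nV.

66.3 nV

V_n = √(4kTRB)
4kTRB = 4 × 1.38×10⁻²³ × 396 × 2.51×10² × 8.02×10² = 4.40×10⁻¹⁵ V²
V_n = √(4.40×10⁻¹⁵) = 6.63×10⁻⁸ V = 66.3 nV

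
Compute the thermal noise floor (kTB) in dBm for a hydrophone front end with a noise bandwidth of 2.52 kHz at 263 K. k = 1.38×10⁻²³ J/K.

P_n = kTB = 1.38×10⁻²³ × 263 × 2.52×10³ = 9.15×10⁻¹⁸ W
In dBm: 10 log₁₀(9.15×10⁻¹⁸ / 10⁻³) = −140.4 dBm

−140.4 dBm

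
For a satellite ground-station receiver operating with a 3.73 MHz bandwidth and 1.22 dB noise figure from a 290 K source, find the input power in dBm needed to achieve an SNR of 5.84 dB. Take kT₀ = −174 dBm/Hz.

Sensitivity = −174 + 10 log₁₀(B) + NF + SNR_min
= −174 + 65.72 + 1.22 + 5.84
= −101.22 dBm → −101.2 dBm

−101.2 dBm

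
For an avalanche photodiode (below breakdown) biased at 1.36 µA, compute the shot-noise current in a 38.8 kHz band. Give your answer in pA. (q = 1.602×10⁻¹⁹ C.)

I_n = √(2qI·B)
2qI·B = 2 × 1.602×10⁻¹⁹ × 1.36×10⁻⁶ × 3.88×10⁴ = 1.69×10⁻²⁰ A²
I_n = √(1.69×10⁻²⁰) = 1.30×10⁻¹⁰ A = 130 pA

130 pA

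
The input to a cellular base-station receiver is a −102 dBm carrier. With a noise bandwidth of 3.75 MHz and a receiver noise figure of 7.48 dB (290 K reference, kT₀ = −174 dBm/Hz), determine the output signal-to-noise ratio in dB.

Noise floor: N = −174 + 10 log₁₀(B) + NF
10 log₁₀(3.75×10⁶) = 65.74 dB
N = −174 + 65.74 + 7.48 = −100.78 dBm
SNR = P_sig − N = −102 − (−100.78) = −1.22 dB → −1.2 dB

−1.2 dB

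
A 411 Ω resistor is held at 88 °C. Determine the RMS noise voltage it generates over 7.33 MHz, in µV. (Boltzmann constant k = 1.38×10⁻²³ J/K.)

7.75 µV

T = 88 °C + 273.15 = 361.15 K
V_n = √(4kTRB)
4kTRB = 4 × 1.38×10⁻²³ × 361.15 × 4.11×10² × 7.33×10⁶ = 6.01×10⁻¹¹ V²
V_n = √(6.01×10⁻¹¹) = 7.75×10⁻⁶ V = 7.75 µV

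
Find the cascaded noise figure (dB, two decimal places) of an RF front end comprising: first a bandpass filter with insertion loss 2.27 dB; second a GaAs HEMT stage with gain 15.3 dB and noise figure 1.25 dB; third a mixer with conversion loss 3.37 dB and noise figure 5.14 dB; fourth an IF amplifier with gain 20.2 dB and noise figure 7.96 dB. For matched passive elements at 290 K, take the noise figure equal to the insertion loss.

4.67 dB

Convert to linear (a loss of L dB is a gain of −L dB): F_i = 10^(NF_i/10), G_i = 10^(G_i,dB/10)
  Stage 1: F_1 = 10^(2.27/10) = 1.687, G_1 = 10^(−2.27/10) = 0.5929
  Stage 2: F_2 = 10^(1.25/10) = 1.334, G_2 = 10^(15.3/10) = 33.88
  Stage 3: F_3 = 10^(5.14/10) = 3.266, G_3 = 10^(−3.37/10) = 0.4603
  Stage 4: F_4 = 10^(7.96/10) = 6.252, G_4 = 10^(20.2/10) = 104.7
Friis cascade:
  F = 1.687 + (1.334 − 1)/0.5929 + (3.266 − 1)/20.09 + (6.252 − 1)/9.247 = 2.930
NF = 10 log₁₀(2.930) = 4.67 dB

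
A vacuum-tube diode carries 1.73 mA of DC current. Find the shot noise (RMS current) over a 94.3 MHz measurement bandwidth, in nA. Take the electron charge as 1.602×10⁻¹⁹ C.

I_n = √(2qI·B)
2qI·B = 2 × 1.602×10⁻¹⁹ × 1.73×10⁻³ × 9.43×10⁷ = 5.23×10⁻¹⁴ A²
I_n = √(5.23×10⁻¹⁴) = 2.29×10⁻⁷ A = 229 nA

229 nA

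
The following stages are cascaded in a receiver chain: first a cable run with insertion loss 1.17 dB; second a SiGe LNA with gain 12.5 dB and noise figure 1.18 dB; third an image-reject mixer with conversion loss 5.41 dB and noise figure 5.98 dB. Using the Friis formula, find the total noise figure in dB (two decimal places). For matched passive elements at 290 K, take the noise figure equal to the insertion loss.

Convert to linear (a loss of L dB is a gain of −L dB): F_i = 10^(NF_i/10), G_i = 10^(G_i,dB/10)
  Stage 1: F_1 = 10^(1.17/10) = 1.309, G_1 = 10^(−1.17/10) = 0.7638
  Stage 2: F_2 = 10^(1.18/10) = 1.312, G_2 = 10^(12.5/10) = 17.78
  Stage 3: F_3 = 10^(5.98/10) = 3.963, G_3 = 10^(−5.41/10) = 0.2877
Friis cascade:
  F = 1.309 + (1.312 − 1)/0.7638 + (3.963 − 1)/13.58 = 1.936
NF = 10 log₁₀(1.936) = 2.87 dB

2.87 dB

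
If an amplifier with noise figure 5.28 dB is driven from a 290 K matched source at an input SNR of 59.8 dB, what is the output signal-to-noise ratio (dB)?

54.52 dB

By definition F = SNR_in/SNR_out, so in dB: SNR_out = SNR_in − NF
SNR_out = 59.8 − 5.28 = 54.52 dB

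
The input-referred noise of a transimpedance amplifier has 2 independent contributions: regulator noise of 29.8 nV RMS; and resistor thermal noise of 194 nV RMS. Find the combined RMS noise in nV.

196 nV

Uncorrelated sources add in power (mean-square): V_tot = √(ΣV_i²)
V_tot = √[(2.98×10⁻⁸)² + (1.94×10⁻⁷)²] = 1.96×10⁻⁷ V = 196 nV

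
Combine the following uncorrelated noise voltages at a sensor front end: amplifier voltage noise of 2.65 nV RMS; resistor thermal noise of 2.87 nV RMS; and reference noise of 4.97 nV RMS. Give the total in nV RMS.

6.32 nV

Uncorrelated sources add in power (mean-square): V_tot = √(ΣV_i²)
V_tot = √[(2.65×10⁻⁹)² + (2.87×10⁻⁹)² + (4.97×10⁻⁹)²] = 6.32×10⁻⁹ V = 6.32 nV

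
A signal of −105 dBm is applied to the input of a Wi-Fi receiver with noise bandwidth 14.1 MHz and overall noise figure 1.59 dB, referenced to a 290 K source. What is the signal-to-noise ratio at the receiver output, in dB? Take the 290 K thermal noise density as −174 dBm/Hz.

Noise floor: N = −174 + 10 log₁₀(B) + NF
10 log₁₀(1.41×10⁷) = 71.49 dB
N = −174 + 71.49 + 1.59 = −100.92 dBm
SNR = P_sig − N = −105 − (−100.92) = −4.08 dB → −4.1 dB

−4.1 dB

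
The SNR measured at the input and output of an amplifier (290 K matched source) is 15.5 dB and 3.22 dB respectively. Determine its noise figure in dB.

12.28 dB

NF (dB) = SNR_in(dB) − SNR_out(dB) when the source is at T₀
NF = 15.5 − 3.22 = 12.28 dB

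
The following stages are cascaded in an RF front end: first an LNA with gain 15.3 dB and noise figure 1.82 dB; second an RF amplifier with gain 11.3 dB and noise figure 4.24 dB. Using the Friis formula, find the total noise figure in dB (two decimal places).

1.96 dB

Convert to linear (a loss of L dB is a gain of −L dB): F_i = 10^(NF_i/10), G_i = 10^(G_i,dB/10)
  Stage 1: F_1 = 10^(1.82/10) = 1.521, G_1 = 10^(15.3/10) = 33.88
  Stage 2: F_2 = 10^(4.24/10) = 2.655, G_2 = 10^(11.3/10) = 13.49
Friis cascade:
  F = 1.521 + (2.655 − 1)/33.88 = 1.569
NF = 10 log₁₀(1.569) = 1.96 dB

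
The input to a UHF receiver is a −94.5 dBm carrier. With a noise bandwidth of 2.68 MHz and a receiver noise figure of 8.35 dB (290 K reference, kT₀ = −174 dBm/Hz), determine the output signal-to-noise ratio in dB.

Noise floor: N = −174 + 10 log₁₀(B) + NF
10 log₁₀(2.68×10⁶) = 64.28 dB
N = −174 + 64.28 + 8.35 = −101.37 dBm
SNR = P_sig − N = −94.5 − (−101.37) = 6.87 dB → 6.9 dB

6.9 dB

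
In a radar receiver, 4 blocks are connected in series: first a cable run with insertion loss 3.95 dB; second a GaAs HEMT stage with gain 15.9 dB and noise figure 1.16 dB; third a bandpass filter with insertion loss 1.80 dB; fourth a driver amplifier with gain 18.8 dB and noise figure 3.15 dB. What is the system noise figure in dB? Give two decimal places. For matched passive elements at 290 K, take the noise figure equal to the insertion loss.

5.29 dB

Convert to linear (a loss of L dB is a gain of −L dB): F_i = 10^(NF_i/10), G_i = 10^(G_i,dB/10)
  Stage 1: F_1 = 10^(3.95/10) = 2.483, G_1 = 10^(−3.95/10) = 0.4027
  Stage 2: F_2 = 10^(1.16/10) = 1.306, G_2 = 10^(15.9/10) = 38.90
  Stage 3: F_3 = 10^(1.80/10) = 1.514, G_3 = 10^(−1.80/10) = 0.6607
  Stage 4: F_4 = 10^(3.15/10) = 2.065, G_4 = 10^(18.8/10) = 75.86
Friis cascade:
  F = 2.483 + (1.306 − 1)/0.4027 + (1.514 − 1)/15.67 + (2.065 − 1)/10.35 = 3.379
NF = 10 log₁₀(3.379) = 5.29 dB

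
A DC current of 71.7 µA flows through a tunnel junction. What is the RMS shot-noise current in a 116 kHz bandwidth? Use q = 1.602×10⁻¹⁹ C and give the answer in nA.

1.63 nA

I_n = √(2qI·B)
2qI·B = 2 × 1.602×10⁻¹⁹ × 7.17×10⁻⁵ × 1.16×10⁵ = 2.66×10⁻¹⁸ A²
I_n = √(2.66×10⁻¹⁸) = 1.63×10⁻⁹ A = 1.63 nA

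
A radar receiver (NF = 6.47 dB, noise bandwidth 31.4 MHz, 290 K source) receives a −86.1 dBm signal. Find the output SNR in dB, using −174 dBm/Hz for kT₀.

6.5 dB

Noise floor: N = −174 + 10 log₁₀(B) + NF
10 log₁₀(3.14×10⁷) = 74.97 dB
N = −174 + 74.97 + 6.47 = −92.56 dBm
SNR = P_sig − N = −86.1 − (−92.56) = 6.46 dB → 6.5 dB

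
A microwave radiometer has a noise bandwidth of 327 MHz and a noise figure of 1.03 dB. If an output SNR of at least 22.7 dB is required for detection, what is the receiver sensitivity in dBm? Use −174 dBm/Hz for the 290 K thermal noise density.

Sensitivity = −174 + 10 log₁₀(B) + NF + SNR_min
= −174 + 85.15 + 1.03 + 22.7
= −65.12 dBm → −65.1 dBm

−65.1 dBm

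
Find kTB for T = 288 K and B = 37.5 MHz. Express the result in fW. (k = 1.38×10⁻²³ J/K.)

149 fW

P_n = kTB = 1.38×10⁻²³ × 288 × 3.75×10⁷ = 1.49×10⁻¹³ W = 149 fW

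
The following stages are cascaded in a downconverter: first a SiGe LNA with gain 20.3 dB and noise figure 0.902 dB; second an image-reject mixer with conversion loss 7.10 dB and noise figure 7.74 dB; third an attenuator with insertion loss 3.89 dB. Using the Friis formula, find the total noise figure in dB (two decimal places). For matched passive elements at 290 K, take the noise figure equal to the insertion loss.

1.29 dB

Convert to linear (a loss of L dB is a gain of −L dB): F_i = 10^(NF_i/10), G_i = 10^(G_i,dB/10)
  Stage 1: F_1 = 10^(0.902/10) = 1.231, G_1 = 10^(20.3/10) = 107.2
  Stage 2: F_2 = 10^(7.74/10) = 5.943, G_2 = 10^(−7.10/10) = 0.1950
  Stage 3: F_3 = 10^(3.89/10) = 2.449, G_3 = 10^(−3.89/10) = 0.4083
Friis cascade:
  F = 1.231 + (5.943 − 1)/107.2 + (2.449 − 1)/20.89 = 1.346
NF = 10 log₁₀(1.346) = 1.29 dB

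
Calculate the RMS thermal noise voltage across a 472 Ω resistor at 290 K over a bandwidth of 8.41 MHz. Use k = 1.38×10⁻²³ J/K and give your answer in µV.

V_n = √(4kTRB)
4kTRB = 4 × 1.38×10⁻²³ × 290 × 4.72×10² × 8.41×10⁶ = 6.35×10⁻¹¹ V²
V_n = √(6.35×10⁻¹¹) = 7.97×10⁻⁶ V = 7.97 µV

7.97 µV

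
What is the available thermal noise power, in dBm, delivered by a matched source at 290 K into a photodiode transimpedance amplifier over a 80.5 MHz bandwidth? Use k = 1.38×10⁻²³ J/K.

P_n = kTB = 1.38×10⁻²³ × 290 × 8.05×10⁷ = 3.22×10⁻¹³ W
In dBm: 10 log₁₀(3.22×10⁻¹³ / 10⁻³) = −94.9 dBm

−94.9 dBm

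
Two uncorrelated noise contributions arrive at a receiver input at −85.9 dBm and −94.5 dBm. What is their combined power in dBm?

−85.3 dBm

Convert to linear, add, convert back:
P₁ = 2.57×10⁻¹² W, P₂ = 3.55×10⁻¹³ W
P_tot = 2.93×10⁻¹² W → 10 log₁₀(P_tot / 10⁻³) = −85.3 dBm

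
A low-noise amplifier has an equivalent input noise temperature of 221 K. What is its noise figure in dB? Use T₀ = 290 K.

2.46 dB

F = 1 + T_e/T₀ = 1 + 221/290 = 1.76207
NF = 10 log₁₀(1.76207) = 2.46 dB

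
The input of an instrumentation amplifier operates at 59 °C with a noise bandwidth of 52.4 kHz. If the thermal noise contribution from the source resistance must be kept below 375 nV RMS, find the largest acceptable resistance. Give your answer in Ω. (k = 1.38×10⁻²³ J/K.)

T = 59 °C + 273.15 = 332.15 K
Johnson–Nyquist: V_n = √(4kTRB) ⇒ R = V_n² / (4kTB)
4kTB = 4 × 1.38×10⁻²³ × 332.15 × 5.24×10⁴ = 9.61×10⁻¹⁶
R = (3.75×10⁻⁷)² / 9.61×10⁻¹⁶ = 1.46×10² Ω = 146 Ω

146 Ω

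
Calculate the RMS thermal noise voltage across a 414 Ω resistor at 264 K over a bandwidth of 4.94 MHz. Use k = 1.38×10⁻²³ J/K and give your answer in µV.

5.46 µV

V_n = √(4kTRB)
4kTRB = 4 × 1.38×10⁻²³ × 264 × 4.14×10² × 4.94×10⁶ = 2.98×10⁻¹¹ V²
V_n = √(2.98×10⁻¹¹) = 5.46×10⁻⁶ V = 5.46 µV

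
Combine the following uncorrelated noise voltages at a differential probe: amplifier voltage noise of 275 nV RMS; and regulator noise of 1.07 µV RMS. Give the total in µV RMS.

Uncorrelated sources add in power (mean-square): V_tot = √(ΣV_i²)
V_tot = √[(2.75×10⁻⁷)² + (1.07×10⁻⁶)²] = 1.10×10⁻⁶ V = 1.10 µV

1.10 µV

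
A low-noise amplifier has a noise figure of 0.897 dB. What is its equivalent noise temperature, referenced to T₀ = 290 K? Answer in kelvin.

F = 10^(0.897/10) = 1.22942
T_e = (F − 1)·T₀ = (1.22942 − 1) × 290 = 66.5 K

66.5 K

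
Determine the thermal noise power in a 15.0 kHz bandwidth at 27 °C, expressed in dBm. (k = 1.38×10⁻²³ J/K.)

T = 27 °C + 273.15 = 300.15 K
P_n = kTB = 1.38×10⁻²³ × 300.15 × 1.50×10⁴ = 6.21×10⁻¹⁷ W
In dBm: 10 log₁₀(6.21×10⁻¹⁷ / 10⁻³) = −132.1 dBm

−132.1 dBm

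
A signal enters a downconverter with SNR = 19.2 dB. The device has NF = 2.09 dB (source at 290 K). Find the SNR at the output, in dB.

17.11 dB

By definition F = SNR_in/SNR_out, so in dB: SNR_out = SNR_in − NF
SNR_out = 19.2 − 2.09 = 17.11 dB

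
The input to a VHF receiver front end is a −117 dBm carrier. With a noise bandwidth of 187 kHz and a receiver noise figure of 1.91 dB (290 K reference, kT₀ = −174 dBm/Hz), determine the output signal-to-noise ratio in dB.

2.4 dB

Noise floor: N = −174 + 10 log₁₀(B) + NF
10 log₁₀(1.87×10⁵) = 52.72 dB
N = −174 + 52.72 + 1.91 = −119.37 dBm
SNR = P_sig − N = −117 − (−119.37) = 2.37 dB → 2.4 dB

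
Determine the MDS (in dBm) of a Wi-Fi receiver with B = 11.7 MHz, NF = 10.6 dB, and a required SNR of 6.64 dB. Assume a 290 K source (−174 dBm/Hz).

Sensitivity = −174 + 10 log₁₀(B) + NF + SNR_min
= −174 + 70.68 + 10.6 + 6.64
= −86.08 dBm → −86.1 dBm

−86.1 dBm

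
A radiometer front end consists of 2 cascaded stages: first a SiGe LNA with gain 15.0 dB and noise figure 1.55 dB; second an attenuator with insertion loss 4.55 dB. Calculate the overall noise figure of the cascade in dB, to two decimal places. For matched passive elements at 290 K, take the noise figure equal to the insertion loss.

Convert to linear (a loss of L dB is a gain of −L dB): F_i = 10^(NF_i/10), G_i = 10^(G_i,dB/10)
  Stage 1: F_1 = 10^(1.55/10) = 1.429, G_1 = 10^(15.0/10) = 31.62
  Stage 2: F_2 = 10^(4.55/10) = 2.851, G_2 = 10^(−4.55/10) = 0.3508
Friis cascade:
  F = 1.429 + (2.851 − 1)/31.62 = 1.487
NF = 10 log₁₀(1.487) = 1.72 dB

1.72 dB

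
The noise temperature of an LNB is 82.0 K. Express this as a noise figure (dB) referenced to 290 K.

F = 1 + T_e/T₀ = 1 + 82.0/290 = 1.28276
NF = 10 log₁₀(1.28276) = 1.08 dB

1.08 dB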